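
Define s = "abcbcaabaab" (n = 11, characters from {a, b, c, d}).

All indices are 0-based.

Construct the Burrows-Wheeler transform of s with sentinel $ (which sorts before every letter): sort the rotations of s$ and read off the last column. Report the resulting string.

rank  rotation      last
    0  $abcbcaabaab  b
    1  aab$abcbcaab  b
    2  aabaab$abcbc  c
    3  ab$abcbcaaba  a
    4  abaab$abcbca  a
    5  abcbcaabaab$  $
    6  b$abcbcaabaa  a
    7  baab$abcbcaa  a
    8  bcaabaab$abc  c
    9  bcbcaabaab$a  a
   10  caabaab$abcb  b
   11  cbcaabaab$ab  b

bbcaa$aacabb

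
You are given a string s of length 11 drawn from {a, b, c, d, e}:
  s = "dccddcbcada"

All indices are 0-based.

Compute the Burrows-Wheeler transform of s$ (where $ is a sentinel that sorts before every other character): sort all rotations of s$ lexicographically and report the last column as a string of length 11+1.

rank  rotation      last
    0  $dccddcbcada  a
    1  a$dccddcbcad  d
    2  ada$dccddcbc  c
    3  bcada$dccddc  c
    4  cada$dccddcb  b
    5  cbcada$dccdd  d
    6  ccddcbcada$d  d
    7  cddcbcada$dc  c
    8  da$dccddcbca  a
    9  dcbcada$dccd  d
   10  dccddcbcada$  $
   11  ddcbcada$dcc  c

adccbddcad$c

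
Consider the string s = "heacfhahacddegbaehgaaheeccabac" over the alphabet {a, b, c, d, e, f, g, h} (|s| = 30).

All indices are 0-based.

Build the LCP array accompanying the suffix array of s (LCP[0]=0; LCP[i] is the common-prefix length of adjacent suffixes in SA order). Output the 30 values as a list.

rank→(start, suffix):
  0 → (19, 'aaheeccabac')
  1 → (26, 'abac')
  2 → (28, 'ac')
  3 → (8, 'acddegbaehgaaheeccabac')
  4 → (2, 'acfhahacddegbaehgaaheeccabac')
  5 → (15, 'aehgaaheeccabac')
  6 → (6, 'ahacddegbaehgaaheeccabac')
  7 → (20, 'aheeccabac')
  8 → (27, 'bac')
  9 → (14, 'baehgaaheeccabac')
  10 → (29, 'c')
  11 → (25, 'cabac')
  12 → (24, 'ccabac')
  13 → (9, 'cddegbaehgaaheeccabac')
  14 → (3, 'cfhahacddegbaehgaaheeccabac')
  15 → (10, 'ddegbaehgaaheeccabac')
  16 → (11, 'degbaehgaaheeccabac')
  17 → (1, 'eacfhahacddegbaehgaaheeccabac')
  18 → (23, 'eccabac')
  19 → (22, 'eeccabac')
  20 → (12, 'egbaehgaaheeccabac')
  21 → (16, 'ehgaaheeccabac')
  22 → (4, 'fhahacddegbaehgaaheeccabac')
  23 → (18, 'gaaheeccabac')
  24 → (13, 'gbaehgaaheeccabac')
  25 → (7, 'hacddegbaehgaaheeccabac')
  26 → (5, 'hahacddegbaehgaaheeccabac')
  27 → (0, 'heacfhahacddegbaehgaaheeccabac')
  28 → (21, 'heeccabac')
  29 → (17, 'hgaaheeccabac')

SA = [19, 26, 28, 8, 2, 15, 6, 20, 27, 14, 29, 25, 24, 9, 3, 10, 11, 1, 23, 22, 12, 16, 4, 18, 13, 7, 5, 0, 21, 17]
[i] adj suffixes → lcp
  [1] 19/26 → 1 ('a')
  [2] 26/28 → 1 ('a')
  [3] 28/8 → 2 ('ac')
  [4] 8/2 → 2 ('ac')
  [5] 2/15 → 1 ('a')
  [6] 15/6 → 1 ('a')
  [7] 6/20 → 2 ('ah')
  [8] 20/27 → 0 ('')
  [9] 27/14 → 2 ('ba')
  [10] 14/29 → 0 ('')
  [11] 29/25 → 1 ('c')
  [12] 25/24 → 1 ('c')
  [13] 24/9 → 1 ('c')
  [14] 9/3 → 1 ('c')
  [15] 3/10 → 0 ('')
  [16] 10/11 → 1 ('d')
  [17] 11/1 → 0 ('')
  [18] 1/23 → 1 ('e')
  [19] 23/22 → 1 ('e')
  [20] 22/12 → 1 ('e')
  [21] 12/16 → 1 ('e')
  [22] 16/4 → 0 ('')
  [23] 4/18 → 0 ('')
  [24] 18/13 → 1 ('g')
  [25] 13/7 → 0 ('')
  [26] 7/5 → 2 ('ha')
  [27] 5/0 → 1 ('h')
  [28] 0/21 → 2 ('he')
  [29] 21/17 → 1 ('h')

[0, 1, 1, 2, 2, 1, 1, 2, 0, 2, 0, 1, 1, 1, 1, 0, 1, 0, 1, 1, 1, 1, 0, 0, 1, 0, 2, 1, 2, 1]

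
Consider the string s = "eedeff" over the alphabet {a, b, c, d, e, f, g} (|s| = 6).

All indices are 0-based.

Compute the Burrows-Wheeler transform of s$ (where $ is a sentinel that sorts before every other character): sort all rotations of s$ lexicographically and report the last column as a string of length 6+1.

fee$dfe

rank  rotation last
    0  $eedeff  f
    1  deff$ee  e
    2  edeff$e  e
    3  eedeff$  $
    4  eff$eed  d
    5  f$eedef  f
    6  ff$eede  e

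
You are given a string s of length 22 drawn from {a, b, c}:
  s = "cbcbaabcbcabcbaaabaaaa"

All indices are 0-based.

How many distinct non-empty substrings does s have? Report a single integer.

204

rank→(start, suffix):
  0 → (21, 'a')
  1 → (20, 'aa')
  2 → (19, 'aaa')
  3 → (18, 'aaaa')
  4 → (14, 'aaabaaaa')
  5 → (15, 'aabaaaa')
  6 → (4, 'aabcbcabcbaaabaaaa')
  7 → (16, 'abaaaa')
  8 → (10, 'abcbaaabaaaa')
  9 → (5, 'abcbcabcbaaabaaaa')
  10 → (17, 'baaaa')
  11 → (13, 'baaabaaaa')
  12 → (3, 'baabcbcabcbaaabaaaa')
  13 → (8, 'bcabcbaaabaaaa')
  14 → (11, 'bcbaaabaaaa')
  15 → (1, 'bcbaabcbcabcbaaabaaaa')
  16 → (6, 'bcbcabcbaaabaaaa')
  17 → (9, 'cabcbaaabaaaa')
  18 → (12, 'cbaaabaaaa')
  19 → (2, 'cbaabcbcabcbaaabaaaa')
  20 → (7, 'cbcabcbaaabaaaa')
  21 → (0, 'cbcbaabcbcabcbaaabaaaa')

SA = [21, 20, 19, 18, 14, 15, 4, 16, 10, 5, 17, 13, 3, 8, 11, 1, 6, 9, 12, 2, 7, 0]
i: (SA[i-1],SA[i]) lcp shared
  1: (21,20) 1 'a'
  2: (20,19) 2 'aa'
  3: (19,18) 3 'aaa'
  4: (18,14) 3 'aaa'
  5: (14,15) 2 'aa'
  6: (15,4) 3 'aab'
  7: (4,16) 1 'a'
  8: (16,10) 2 'ab'
  9: (10,5) 4 'abcb'
  10: (5,17) 0 ''
  11: (17,13) 4 'baaa'
  12: (13,3) 3 'baa'
  13: (3,8) 1 'b'
  14: (8,11) 2 'bc'
  15: (11,1) 5 'bcbaa'
  16: (1,6) 3 'bcb'
  17: (6,9) 0 ''
  18: (9,12) 1 'c'
  19: (12,2) 4 'cbaa'
  20: (2,7) 2 'cb'
  21: (7,0) 3 'cbc'

n(n+1)/2 = 22·23/2 = 253
Σ LCP = 0 + 1 + 2 + 3 + 3 + 2 + 3 + 1 + 2 + 4 + 0 + 4 + 3 + 1 + 2 + 5 + 3 + 0 + 1 + 4 + 2 + 3 = 49
distinct = 253 − 49 = 204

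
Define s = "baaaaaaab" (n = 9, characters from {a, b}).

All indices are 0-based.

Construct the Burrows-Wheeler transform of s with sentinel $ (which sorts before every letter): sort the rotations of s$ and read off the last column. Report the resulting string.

bbaaaaaaa$

rank  rotation    last
    0  $baaaaaaab  b
    1  aaaaaaab$b  b
    2  aaaaaab$ba  a
    3  aaaaab$baa  a
    4  aaaab$baaa  a
    5  aaab$baaaa  a
    6  aab$baaaaa  a
    7  ab$baaaaaa  a
    8  b$baaaaaaa  a
    9  baaaaaaab$  $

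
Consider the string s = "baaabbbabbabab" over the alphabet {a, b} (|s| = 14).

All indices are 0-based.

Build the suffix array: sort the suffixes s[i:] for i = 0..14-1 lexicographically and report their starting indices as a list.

[1, 2, 12, 10, 7, 3, 13, 0, 11, 9, 6, 8, 5, 4]

rank | idx | suffix
   0 |   1 | aaabbbabbabab
   1 |   2 | aabbbabbabab
   2 |  12 | ab
   3 |  10 | abab
   4 |   7 | abbabab
   5 |   3 | abbbabbabab
   6 |  13 | b
   7 |   0 | baaabbbabbabab
   8 |  11 | bab
   9 |   9 | babab
  10 |   6 | babbabab
  11 |   8 | bbabab
  12 |   5 | bbabbabab
  13 |   4 | bbbabbabab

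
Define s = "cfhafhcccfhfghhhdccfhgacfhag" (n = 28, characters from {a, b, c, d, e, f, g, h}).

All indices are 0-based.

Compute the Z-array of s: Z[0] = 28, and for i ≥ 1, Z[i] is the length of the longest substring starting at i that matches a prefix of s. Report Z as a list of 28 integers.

[28, 0, 0, 0, 0, 0, 1, 1, 3, 0, 0, 0, 0, 0, 0, 0, 0, 1, 3, 0, 0, 0, 0, 4, 0, 0, 0, 0]

Z[0]=28
i=1: outside box; Z[1]=0
i=2: outside box; Z[2]=0
i=3: outside box; Z[3]=0
i=4: outside box; Z[4]=0
i=5: outside box; Z[5]=0
i=6: outside box; Z[6]=1 grow→box=[6,7)
i=7: outside box; Z[7]=1 grow→box=[7,8)
i=8: outside box; Z[8]=3 grow→box=[8,11)
i=9: min(r-i=2, Z[1]=0)=0; Z[9]=0
i=10: min(r-i=1, Z[2]=0)=0; Z[10]=0
i=11: outside box; Z[11]=0
i=12: outside box; Z[12]=0
i=13: outside box; Z[13]=0
i=14: outside box; Z[14]=0
i=15: outside box; Z[15]=0
i=16: outside box; Z[16]=0
i=17: outside box; Z[17]=1 grow→box=[17,18)
i=18: outside box; Z[18]=3 grow→box=[18,21)
i=19: min(r-i=2, Z[1]=0)=0; Z[19]=0
i=20: min(r-i=1, Z[2]=0)=0; Z[20]=0
i=21: outside box; Z[21]=0
i=22: outside box; Z[22]=0
i=23: outside box; Z[23]=4 grow→box=[23,27)
i=24: min(r-i=3, Z[1]=0)=0; Z[24]=0
i=25: min(r-i=2, Z[2]=0)=0; Z[25]=0
i=26: min(r-i=1, Z[3]=0)=0; Z[26]=0
i=27: outside box; Z[27]=0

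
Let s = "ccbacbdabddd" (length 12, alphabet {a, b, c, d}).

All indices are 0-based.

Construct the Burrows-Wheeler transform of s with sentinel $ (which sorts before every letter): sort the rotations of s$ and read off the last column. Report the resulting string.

ddbccaca$dbdb

rank  rotation       last
    0  $ccbacbdabddd  d
    1  abddd$ccbacbd  d
    2  acbdabddd$ccb  b
    3  bacbdabddd$cc  c
    4  bdabddd$ccbac  c
    5  bddd$ccbacbda  a
    6  cbacbdabddd$c  c
    7  cbdabddd$ccba  a
    8  ccbacbdabddd$  $
    9  d$ccbacbdabdd  d
   10  dabddd$ccbacb  b
   11  dd$ccbacbdabd  d
   12  ddd$ccbacbdab  b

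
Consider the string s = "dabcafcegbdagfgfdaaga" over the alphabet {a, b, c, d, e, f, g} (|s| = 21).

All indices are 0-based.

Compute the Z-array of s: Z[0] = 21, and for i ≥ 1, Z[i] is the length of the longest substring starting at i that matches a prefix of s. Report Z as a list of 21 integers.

[21, 0, 0, 0, 0, 0, 0, 0, 0, 0, 2, 0, 0, 0, 0, 0, 2, 0, 0, 0, 0]

Z[0]=21
i=1: fresh scan; Z[1]=0
i=2: fresh scan; Z[2]=0
i=3: fresh scan; Z[3]=0
i=4: fresh scan; Z[4]=0
i=5: fresh scan; Z[5]=0
i=6: fresh scan; Z[6]=0
i=7: fresh scan; Z[7]=0
i=8: fresh scan; Z[8]=0
i=9: fresh scan; Z[9]=0
i=10: fresh scan; Z[10]=2 extend→box=[10,12)
i=11: min(r-i=1, Z[1]=0)=0; Z[11]=0
i=12: fresh scan; Z[12]=0
i=13: fresh scan; Z[13]=0
i=14: fresh scan; Z[14]=0
i=15: fresh scan; Z[15]=0
i=16: fresh scan; Z[16]=2 extend→box=[16,18)
i=17: min(r-i=1, Z[1]=0)=0; Z[17]=0
i=18: fresh scan; Z[18]=0
i=19: fresh scan; Z[19]=0
i=20: fresh scan; Z[20]=0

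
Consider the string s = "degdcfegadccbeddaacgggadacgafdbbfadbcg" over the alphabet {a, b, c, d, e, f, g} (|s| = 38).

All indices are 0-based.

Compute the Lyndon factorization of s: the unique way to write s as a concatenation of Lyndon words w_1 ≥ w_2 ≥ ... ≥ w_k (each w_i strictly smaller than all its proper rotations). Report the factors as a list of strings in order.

emit factor 1: 'deg' (i=0, period=3)
emit factor 2: 'd' (i=3, period=1)
emit factor 3: 'cfeg' (i=4, period=4)
emit factor 4: 'adccbedd' (i=8, period=8)
emit factor 5: 'aacgggadacgafdbbfadbcg' (i=16, period=22)

["deg", "d", "cfeg", "adccbedd", "aacgggadacgafdbbfadbcg"]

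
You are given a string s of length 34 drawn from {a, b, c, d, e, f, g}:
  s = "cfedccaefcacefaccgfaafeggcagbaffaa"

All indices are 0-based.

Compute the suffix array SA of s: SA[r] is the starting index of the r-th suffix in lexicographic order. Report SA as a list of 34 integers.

sorted suffixes:
  #0 SA[0]=33  'a'
  #1 SA[1]=32  'aa'
  #2 SA[2]=19  'aafeggcagbaffaa'
  #3 SA[3]=14  'accgfaafeggcagbaffaa'
  #4 SA[4]=10  'acefaccgfaafeggcagbaffaa'
  #5 SA[5]=6  'aefcacefaccgfaafeggcagbaffaa'
  #6 SA[6]=20  'afeggcagbaffaa'
  #7 SA[7]=29  'affaa'
  #8 SA[8]=26  'agbaffaa'
  #9 SA[9]=28  'baffaa'
  #10 SA[10]=9  'cacefaccgfaafeggcagbaffaa'
  #11 SA[11]=5  'caefcacefaccgfaafeggcagbaffaa'
  #12 SA[12]=25  'cagbaffaa'
  #13 SA[13]=4  'ccaefcacefaccgfaafeggcagbaffaa'
  #14 SA[14]=15  'ccgfaafeggcagbaffaa'
  #15 SA[15]=11  'cefaccgfaafeggcagbaffaa'
  #16 SA[16]=0  'cfedccaefcacefaccgfaafeggcagbaffaa'
  #17 SA[17]=16  'cgfaafeggcagbaffaa'
  #18 SA[18]=3  'dccaefcacefaccgfaafeggcagbaffaa'
  #19 SA[19]=2  'edccaefcacefaccgfaafeggcagbaffaa'
  #20 SA[20]=12  'efaccgfaafeggcagbaffaa'
  #21 SA[21]=7  'efcacefaccgfaafeggcagbaffaa'
  #22 SA[22]=22  'eggcagbaffaa'
  #23 SA[23]=31  'faa'
  #24 SA[24]=18  'faafeggcagbaffaa'
  #25 SA[25]=13  'faccgfaafeggcagbaffaa'
  #26 SA[26]=8  'fcacefaccgfaafeggcagbaffaa'
  #27 SA[27]=1  'fedccaefcacefaccgfaafeggcagbaffaa'
  #28 SA[28]=21  'feggcagbaffaa'
  #29 SA[29]=30  'ffaa'
  #30 SA[30]=27  'gbaffaa'
  #31 SA[31]=24  'gcagbaffaa'
  #32 SA[32]=17  'gfaafeggcagbaffaa'
  #33 SA[33]=23  'ggcagbaffaa'

[33, 32, 19, 14, 10, 6, 20, 29, 26, 28, 9, 5, 25, 4, 15, 11, 0, 16, 3, 2, 12, 7, 22, 31, 18, 13, 8, 1, 21, 30, 27, 24, 17, 23]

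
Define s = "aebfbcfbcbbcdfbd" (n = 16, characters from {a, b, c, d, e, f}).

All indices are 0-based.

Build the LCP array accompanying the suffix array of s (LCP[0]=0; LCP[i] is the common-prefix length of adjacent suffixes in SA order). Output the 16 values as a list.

[0, 0, 1, 2, 2, 1, 1, 0, 1, 1, 0, 1, 0, 0, 3, 2]

rank→(start, suffix):
  0 → (0, 'aebfbcfbcbbcdfbd')
  1 → (9, 'bbcdfbd')
  2 → (7, 'bcbbcdfbd')
  3 → (10, 'bcdfbd')
  4 → (4, 'bcfbcbbcdfbd')
  5 → (14, 'bd')
  6 → (2, 'bfbcfbcbbcdfbd')
  7 → (8, 'cbbcdfbd')
  8 → (11, 'cdfbd')
  9 → (5, 'cfbcbbcdfbd')
  10 → (15, 'd')
  11 → (12, 'dfbd')
  12 → (1, 'ebfbcfbcbbcdfbd')
  13 → (6, 'fbcbbcdfbd')
  14 → (3, 'fbcfbcbbcdfbd')
  15 → (13, 'fbd')

SA = [0, 9, 7, 10, 4, 14, 2, 8, 11, 5, 15, 12, 1, 6, 3, 13]
[i] adj suffixes → lcp
  [1] 0/9 → 0 ('')
  [2] 9/7 → 1 ('b')
  [3] 7/10 → 2 ('bc')
  [4] 10/4 → 2 ('bc')
  [5] 4/14 → 1 ('b')
  [6] 14/2 → 1 ('b')
  [7] 2/8 → 0 ('')
  [8] 8/11 → 1 ('c')
  [9] 11/5 → 1 ('c')
  [10] 5/15 → 0 ('')
  [11] 15/12 → 1 ('d')
  [12] 12/1 → 0 ('')
  [13] 1/6 → 0 ('')
  [14] 6/3 → 3 ('fbc')
  [15] 3/13 → 2 ('fb')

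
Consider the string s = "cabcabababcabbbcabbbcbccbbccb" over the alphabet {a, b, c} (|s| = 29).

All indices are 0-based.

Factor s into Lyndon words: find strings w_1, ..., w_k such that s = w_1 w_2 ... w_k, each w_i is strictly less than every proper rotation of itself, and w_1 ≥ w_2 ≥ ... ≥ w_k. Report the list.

["c", "abc", "abababcabbbcabbbcbccbbccb"]

emit factor 1: 'c' (i=0, period=1)
emit factor 2: 'abc' (i=1, period=3)
emit factor 3: 'abababcabbbcabbbcbccbbccb' (i=4, period=25)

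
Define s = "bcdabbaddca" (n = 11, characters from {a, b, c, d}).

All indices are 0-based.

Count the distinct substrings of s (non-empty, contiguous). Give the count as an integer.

rank→(start, suffix):
  0 → (10, 'a')
  1 → (3, 'abbaddca')
  2 → (6, 'addca')
  3 → (5, 'baddca')
  4 → (4, 'bbaddca')
  5 → (0, 'bcdabbaddca')
  6 → (9, 'ca')
  7 → (1, 'cdabbaddca')
  8 → (2, 'dabbaddca')
  9 → (8, 'dca')
  10 → (7, 'ddca')

SA = [10, 3, 6, 5, 4, 0, 9, 1, 2, 8, 7]
rank  pair      lcp
   1  s[10:],s[3:]  1  'a'
   2  s[3:],s[6:]  1  'a'
   3  s[6:],s[5:]  0  ''
   4  s[5:],s[4:]  1  'b'
   5  s[4:],s[0:]  1  'b'
   6  s[0:],s[9:]  0  ''
   7  s[9:],s[1:]  1  'c'
   8  s[1:],s[2:]  0  ''
   9  s[2:],s[8:]  1  'd'
  10  s[8:],s[7:]  1  'd'

n(n+1)/2 = 11·12/2 = 66
Σ LCP = 0 + 1 + 1 + 0 + 1 + 1 + 0 + 1 + 0 + 1 + 1 = 7
distinct = 66 − 7 = 59

59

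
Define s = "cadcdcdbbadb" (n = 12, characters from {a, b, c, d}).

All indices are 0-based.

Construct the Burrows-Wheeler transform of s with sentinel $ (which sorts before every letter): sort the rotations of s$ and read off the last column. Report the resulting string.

bbcdbd$ddacca

rank  rotation       last
    0  $cadcdcdbbadb  b
    1  adb$cadcdcdbb  b
    2  adcdcdbbadb$c  c
    3  b$cadcdcdbbad  d
    4  badb$cadcdcdb  b
    5  bbadb$cadcdcd  d
    6  cadcdcdbbadb$  $
    7  cdbbadb$cadcd  d
    8  cdcdbbadb$cad  d
    9  db$cadcdcdbba  a
   10  dbbadb$cadcdc  c
   11  dcdbbadb$cadc  c
   12  dcdcdbbadb$ca  a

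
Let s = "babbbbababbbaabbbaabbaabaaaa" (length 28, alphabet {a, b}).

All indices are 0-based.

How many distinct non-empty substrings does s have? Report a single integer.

sorted suffixes:
  #0 SA[0]=27  'a'
  #1 SA[1]=26  'aa'
  #2 SA[2]=25  'aaa'
  #3 SA[3]=24  'aaaa'
  #4 SA[4]=21  'aabaaaa'
  #5 SA[5]=17  'aabbaabaaaa'
  #6 SA[6]=12  'aabbbaabbaabaaaa'
  #7 SA[7]=22  'abaaaa'
  #8 SA[8]=6  'ababbbaabbbaabbaabaaaa'
  #9 SA[9]=18  'abbaabaaaa'
  #10 SA[10]=13  'abbbaabbaabaaaa'
  #11 SA[11]=8  'abbbaabbbaabbaabaaaa'
  #12 SA[12]=1  'abbbbababbbaabbbaabbaabaaaa'
  #13 SA[13]=23  'baaaa'
  #14 SA[14]=20  'baabaaaa'
  #15 SA[15]=16  'baabbaabaaaa'
  #16 SA[16]=11  'baabbbaabbaabaaaa'
  #17 SA[17]=5  'bababbbaabbbaabbaabaaaa'
  #18 SA[18]=7  'babbbaabbbaabbaabaaaa'
  #19 SA[19]=0  'babbbbababbbaabbbaabbaabaaaa'
  #20 SA[20]=19  'bbaabaaaa'
  #21 SA[21]=15  'bbaabbaabaaaa'
  #22 SA[22]=10  'bbaabbbaabbaabaaaa'
  #23 SA[23]=4  'bbababbbaabbbaabbaabaaaa'
  #24 SA[24]=14  'bbbaabbaabaaaa'
  #25 SA[25]=9  'bbbaabbbaabbaabaaaa'
  #26 SA[26]=3  'bbbababbbaabbbaabbaabaaaa'
  #27 SA[27]=2  'bbbbababbbaabbbaabbaabaaaa'

SA = [27, 26, 25, 24, 21, 17, 12, 22, 6, 18, 13, 8, 1, 23, 20, 16, 11, 5, 7, 0, 19, 15, 10, 4, 14, 9, 3, 2]
[i] adj suffixes → lcp
  [1] 27/26 → 1 ('a')
  [2] 26/25 → 2 ('aa')
  [3] 25/24 → 3 ('aaa')
  [4] 24/21 → 2 ('aa')
  [5] 21/17 → 3 ('aab')
  [6] 17/12 → 4 ('aabb')
  [7] 12/22 → 1 ('a')
  [8] 22/6 → 3 ('aba')
  [9] 6/18 → 2 ('ab')
  [10] 18/13 → 3 ('abb')
  [11] 13/8 → 8 ('abbbaabb')
  [12] 8/1 → 4 ('abbb')
  [13] 1/23 → 0 ('')
  [14] 23/20 → 3 ('baa')
  [15] 20/16 → 4 ('baab')
  [16] 16/11 → 5 ('baabb')
  [17] 11/5 → 2 ('ba')
  [18] 5/7 → 3 ('bab')
  [19] 7/0 → 5 ('babbb')
  [20] 0/19 → 1 ('b')
  [21] 19/15 → 5 ('bbaab')
  [22] 15/10 → 6 ('bbaabb')
  [23] 10/4 → 3 ('bba')
  [24] 4/14 → 2 ('bb')
  [25] 14/9 → 7 ('bbbaabb')
  [26] 9/3 → 4 ('bbba')
  [27] 3/2 → 3 ('bbb')

n(n+1)/2 = 28·29/2 = 406
Σ LCP = 0 + 1 + 2 + 3 + 2 + 3 + 4 + 1 + 3 + 2 + 3 + 8 + 4 + 0 + 3 + 4 + 5 + 2 + 3 + 5 + 1 + 5 + 6 + 3 + 2 + 7 + 4 + 3 = 89
distinct = 406 − 89 = 317

317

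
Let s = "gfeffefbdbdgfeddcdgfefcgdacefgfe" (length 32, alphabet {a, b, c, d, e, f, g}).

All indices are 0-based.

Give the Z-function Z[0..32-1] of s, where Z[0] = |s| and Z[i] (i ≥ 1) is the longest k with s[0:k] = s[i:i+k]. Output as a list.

Z[0]=32
i=1: i≥r, start 0; Z[1]=0
i=2: i≥r, start 0; Z[2]=0
i=3: i≥r, start 0; Z[3]=0
i=4: i≥r, start 0; Z[4]=0
i=5: i≥r, start 0; Z[5]=0
i=6: i≥r, start 0; Z[6]=0
i=7: i≥r, start 0; Z[7]=0
i=8: i≥r, start 0; Z[8]=0
i=9: i≥r, start 0; Z[9]=0
i=10: i≥r, start 0; Z[10]=0
i=11: i≥r, start 0; Z[11]=3 scan→box=[11,14)
i=12: min(r-i=2, Z[1]=0)=0; Z[12]=0
i=13: min(r-i=1, Z[2]=0)=0; Z[13]=0
i=14: i≥r, start 0; Z[14]=0
i=15: i≥r, start 0; Z[15]=0
i=16: i≥r, start 0; Z[16]=0
i=17: i≥r, start 0; Z[17]=0
i=18: i≥r, start 0; Z[18]=4 scan→box=[18,22)
i=19: min(r-i=3, Z[1]=0)=0; Z[19]=0
i=20: min(r-i=2, Z[2]=0)=0; Z[20]=0
i=21: min(r-i=1, Z[3]=0)=0; Z[21]=0
i=22: i≥r, start 0; Z[22]=0
i=23: i≥r, start 0; Z[23]=1 scan→box=[23,24)
i=24: i≥r, start 0; Z[24]=0
i=25: i≥r, start 0; Z[25]=0
i=26: i≥r, start 0; Z[26]=0
i=27: i≥r, start 0; Z[27]=0
i=28: i≥r, start 0; Z[28]=0
i=29: i≥r, start 0; Z[29]=3 scan→box=[29,32)
i=30: min(r-i=2, Z[1]=0)=0; Z[30]=0
i=31: min(r-i=1, Z[2]=0)=0; Z[31]=0

[32, 0, 0, 0, 0, 0, 0, 0, 0, 0, 0, 3, 0, 0, 0, 0, 0, 0, 4, 0, 0, 0, 0, 1, 0, 0, 0, 0, 0, 3, 0, 0]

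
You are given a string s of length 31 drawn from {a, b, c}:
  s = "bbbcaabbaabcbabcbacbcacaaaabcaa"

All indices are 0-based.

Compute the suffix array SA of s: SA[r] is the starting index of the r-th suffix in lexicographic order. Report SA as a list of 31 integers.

[30, 29, 23, 24, 4, 25, 8, 5, 26, 9, 13, 21, 17, 7, 12, 16, 6, 0, 1, 27, 2, 19, 10, 14, 28, 22, 3, 20, 11, 15, 18]

rank | idx | suffix
   0 |  30 | a
   1 |  29 | aa
   2 |  23 | aaaabcaa
   3 |  24 | aaabcaa
   4 |   4 | aabbaabcbabcbacbcacaaaabcaa
   5 |  25 | aabcaa
   6 |   8 | aabcbabcbacbcacaaaabcaa
   7 |   5 | abbaabcbabcbacbcacaaaabcaa
   8 |  26 | abcaa
   9 |   9 | abcbabcbacbcacaaaabcaa
  10 |  13 | abcbacbcacaaaabcaa
  11 |  21 | acaaaabcaa
  12 |  17 | acbcacaaaabcaa
  13 |   7 | baabcbabcbacbcacaaaabcaa
  14 |  12 | babcbacbcacaaaabcaa
  15 |  16 | bacbcacaaaabcaa
  16 |   6 | bbaabcbabcbacbcacaaaabcaa
  17 |   0 | bbbcaabbaabcbabcbacbcacaaaabcaa
  18 |   1 | bbcaabbaabcbabcbacbcacaaaabcaa
  19 |  27 | bcaa
  20 |   2 | bcaabbaabcbabcbacbcacaaaabcaa
  21 |  19 | bcacaaaabcaa
  22 |  10 | bcbabcbacbcacaaaabcaa
  23 |  14 | bcbacbcacaaaabcaa
  24 |  28 | caa
  25 |  22 | caaaabcaa
  26 |   3 | caabbaabcbabcbacbcacaaaabcaa
  27 |  20 | cacaaaabcaa
  28 |  11 | cbabcbacbcacaaaabcaa
  29 |  15 | cbacbcacaaaabcaa
  30 |  18 | cbcacaaaabcaa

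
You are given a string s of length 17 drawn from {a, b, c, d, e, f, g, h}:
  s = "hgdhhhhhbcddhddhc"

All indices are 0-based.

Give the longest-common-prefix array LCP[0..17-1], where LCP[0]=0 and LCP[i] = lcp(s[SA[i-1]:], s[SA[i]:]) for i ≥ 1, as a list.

[0, 0, 1, 0, 3, 1, 2, 2, 0, 0, 1, 1, 1, 1, 2, 3, 4]

rank→(start, suffix):
  0 → (8, 'bcddhddhc')
  1 → (16, 'c')
  2 → (9, 'cddhddhc')
  3 → (13, 'ddhc')
  4 → (10, 'ddhddhc')
  5 → (14, 'dhc')
  6 → (11, 'dhddhc')
  7 → (2, 'dhhhhhbcddhddhc')
  8 → (1, 'gdhhhhhbcddhddhc')
  9 → (7, 'hbcddhddhc')
  10 → (15, 'hc')
  11 → (12, 'hddhc')
  12 → (0, 'hgdhhhhhbcddhddhc')
  13 → (6, 'hhbcddhddhc')
  14 → (5, 'hhhbcddhddhc')
  15 → (4, 'hhhhbcddhddhc')
  16 → (3, 'hhhhhbcddhddhc')

SA = [8, 16, 9, 13, 10, 14, 11, 2, 1, 7, 15, 12, 0, 6, 5, 4, 3]
rank  pair      lcp
   1  s[8:],s[16:]  0  ''
   2  s[16:],s[9:]  1  'c'
   3  s[9:],s[13:]  0  ''
   4  s[13:],s[10:]  3  'ddh'
   5  s[10:],s[14:]  1  'd'
   6  s[14:],s[11:]  2  'dh'
   7  s[11:],s[2:]  2  'dh'
   8  s[2:],s[1:]  0  ''
   9  s[1:],s[7:]  0  ''
  10  s[7:],s[15:]  1  'h'
  11  s[15:],s[12:]  1  'h'
  12  s[12:],s[0:]  1  'h'
  13  s[0:],s[6:]  1  'h'
  14  s[6:],s[5:]  2  'hh'
  15  s[5:],s[4:]  3  'hhh'
  16  s[4:],s[3:]  4  'hhhh'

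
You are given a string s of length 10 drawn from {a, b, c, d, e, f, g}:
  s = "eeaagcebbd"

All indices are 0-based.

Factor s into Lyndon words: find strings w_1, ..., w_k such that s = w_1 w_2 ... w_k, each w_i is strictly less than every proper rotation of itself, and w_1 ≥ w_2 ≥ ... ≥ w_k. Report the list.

["e", "e", "aagcebbd"]

emit factor 1: 'e' (i=0, period=1)
emit factor 2: 'e' (i=1, period=1)
emit factor 3: 'aagcebbd' (i=2, period=8)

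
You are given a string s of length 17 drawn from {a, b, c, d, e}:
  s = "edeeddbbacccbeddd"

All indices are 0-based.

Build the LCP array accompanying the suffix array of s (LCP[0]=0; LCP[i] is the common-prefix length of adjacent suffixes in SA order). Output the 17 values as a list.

sorted suffixes:
  #0 SA[0]=8  'acccbeddd'
  #1 SA[1]=7  'bacccbeddd'
  #2 SA[2]=6  'bbacccbeddd'
  #3 SA[3]=12  'beddd'
  #4 SA[4]=11  'cbeddd'
  #5 SA[5]=10  'ccbeddd'
  #6 SA[6]=9  'cccbeddd'
  #7 SA[7]=16  'd'
  #8 SA[8]=5  'dbbacccbeddd'
  #9 SA[9]=15  'dd'
  #10 SA[10]=4  'ddbbacccbeddd'
  #11 SA[11]=14  'ddd'
  #12 SA[12]=1  'deeddbbacccbeddd'
  #13 SA[13]=3  'eddbbacccbeddd'
  #14 SA[14]=13  'eddd'
  #15 SA[15]=0  'edeeddbbacccbeddd'
  #16 SA[16]=2  'eeddbbacccbeddd'

SA = [8, 7, 6, 12, 11, 10, 9, 16, 5, 15, 4, 14, 1, 3, 13, 0, 2]
[i] adj suffixes → lcp
  [1] 8/7 → 0 ('')
  [2] 7/6 → 1 ('b')
  [3] 6/12 → 1 ('b')
  [4] 12/11 → 0 ('')
  [5] 11/10 → 1 ('c')
  [6] 10/9 → 2 ('cc')
  [7] 9/16 → 0 ('')
  [8] 16/5 → 1 ('d')
  [9] 5/15 → 1 ('d')
  [10] 15/4 → 2 ('dd')
  [11] 4/14 → 2 ('dd')
  [12] 14/1 → 1 ('d')
  [13] 1/3 → 0 ('')
  [14] 3/13 → 3 ('edd')
  [15] 13/0 → 2 ('ed')
  [16] 0/2 → 1 ('e')

[0, 0, 1, 1, 0, 1, 2, 0, 1, 1, 2, 2, 1, 0, 3, 2, 1]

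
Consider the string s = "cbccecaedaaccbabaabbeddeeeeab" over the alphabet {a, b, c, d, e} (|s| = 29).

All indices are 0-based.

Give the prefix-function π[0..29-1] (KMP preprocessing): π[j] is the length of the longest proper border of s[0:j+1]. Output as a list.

π[0] = 0
j=1 s[j]='b': π[1]=0 (border '')
j=2 s[j]='c': π[2]=1 (border 'c')
j=3 s[j]='c': k: 1→0; π[3]=1 (border 'c')
j=4 s[j]='e': k: 1→0; π[4]=0 (border '')
j=5 s[j]='c': π[5]=1 (border 'c')
j=6 s[j]='a': k: 1→0; π[6]=0 (border '')
j=7 s[j]='e': π[7]=0 (border '')
j=8 s[j]='d': π[8]=0 (border '')
j=9 s[j]='a': π[9]=0 (border '')
j=10 s[j]='a': π[10]=0 (border '')
j=11 s[j]='c': π[11]=1 (border 'c')
j=12 s[j]='c': k: 1→0; π[12]=1 (border 'c')
j=13 s[j]='b': π[13]=2 (border 'cb')
j=14 s[j]='a': k: 2→0; π[14]=0 (border '')
j=15 s[j]='b': π[15]=0 (border '')
j=16 s[j]='a': π[16]=0 (border '')
j=17 s[j]='a': π[17]=0 (border '')
j=18 s[j]='b': π[18]=0 (border '')
j=19 s[j]='b': π[19]=0 (border '')
j=20 s[j]='e': π[20]=0 (border '')
j=21 s[j]='d': π[21]=0 (border '')
j=22 s[j]='d': π[22]=0 (border '')
j=23 s[j]='e': π[23]=0 (border '')
j=24 s[j]='e': π[24]=0 (border '')
j=25 s[j]='e': π[25]=0 (border '')
j=26 s[j]='e': π[26]=0 (border '')
j=27 s[j]='a': π[27]=0 (border '')
j=28 s[j]='b': π[28]=0 (border '')

[0, 0, 1, 1, 0, 1, 0, 0, 0, 0, 0, 1, 1, 2, 0, 0, 0, 0, 0, 0, 0, 0, 0, 0, 0, 0, 0, 0, 0]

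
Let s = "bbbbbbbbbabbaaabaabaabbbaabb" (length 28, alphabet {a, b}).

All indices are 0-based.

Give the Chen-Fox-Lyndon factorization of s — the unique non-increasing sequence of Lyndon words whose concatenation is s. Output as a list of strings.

["b", "b", "b", "b", "b", "b", "b", "b", "b", "abb", "aaabaabaabbbaabb"]

emit factor 1: 'b' (i=0, period=1)
emit factor 2: 'b' (i=1, period=1)
emit factor 3: 'b' (i=2, period=1)
emit factor 4: 'b' (i=3, period=1)
emit factor 5: 'b' (i=4, period=1)
emit factor 6: 'b' (i=5, period=1)
emit factor 7: 'b' (i=6, period=1)
emit factor 8: 'b' (i=7, period=1)
emit factor 9: 'b' (i=8, period=1)
emit factor 10: 'abb' (i=9, period=3)
emit factor 11: 'aaabaabaabbbaabb' (i=12, period=16)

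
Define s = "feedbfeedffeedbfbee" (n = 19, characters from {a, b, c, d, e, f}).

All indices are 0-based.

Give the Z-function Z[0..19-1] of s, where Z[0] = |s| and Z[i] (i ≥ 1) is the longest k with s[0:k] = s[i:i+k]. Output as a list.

Z[0]=19
i=1: fresh scan; Z[1]=0
i=2: fresh scan; Z[2]=0
i=3: fresh scan; Z[3]=0
i=4: fresh scan; Z[4]=0
i=5: fresh scan; Z[5]=4 grow→box=[5,9)
i=6: min(r-i=3, Z[1]=0)=0; Z[6]=0
i=7: min(r-i=2, Z[2]=0)=0; Z[7]=0
i=8: min(r-i=1, Z[3]=0)=0; Z[8]=0
i=9: fresh scan; Z[9]=1 grow→box=[9,10)
i=10: fresh scan; Z[10]=6 grow→box=[10,16)
i=11: min(r-i=5, Z[1]=0)=0; Z[11]=0
i=12: min(r-i=4, Z[2]=0)=0; Z[12]=0
i=13: min(r-i=3, Z[3]=0)=0; Z[13]=0
i=14: min(r-i=2, Z[4]=0)=0; Z[14]=0
i=15: min(r-i=1, Z[5]=4)=1; Z[15]=1
i=16: fresh scan; Z[16]=0
i=17: fresh scan; Z[17]=0
i=18: fresh scan; Z[18]=0

[19, 0, 0, 0, 0, 4, 0, 0, 0, 1, 6, 0, 0, 0, 0, 1, 0, 0, 0]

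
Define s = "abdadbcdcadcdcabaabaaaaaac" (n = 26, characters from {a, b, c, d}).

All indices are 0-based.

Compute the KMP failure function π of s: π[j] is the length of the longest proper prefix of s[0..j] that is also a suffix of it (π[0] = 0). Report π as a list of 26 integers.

[0, 0, 0, 1, 0, 0, 0, 0, 0, 1, 0, 0, 0, 0, 1, 2, 1, 1, 2, 1, 1, 1, 1, 1, 1, 0]

π[0] = 0
j=1 s[j]='b': π[1]=0 (border '')
j=2 s[j]='d': π[2]=0 (border '')
j=3 s[j]='a': π[3]=1 (border 'a')
j=4 s[j]='d': k: 1→0; π[4]=0 (border '')
j=5 s[j]='b': π[5]=0 (border '')
j=6 s[j]='c': π[6]=0 (border '')
j=7 s[j]='d': π[7]=0 (border '')
j=8 s[j]='c': π[8]=0 (border '')
j=9 s[j]='a': π[9]=1 (border 'a')
j=10 s[j]='d': k: 1→0; π[10]=0 (border '')
j=11 s[j]='c': π[11]=0 (border '')
j=12 s[j]='d': π[12]=0 (border '')
j=13 s[j]='c': π[13]=0 (border '')
j=14 s[j]='a': π[14]=1 (border 'a')
j=15 s[j]='b': π[15]=2 (border 'ab')
j=16 s[j]='a': k: 2→0; π[16]=1 (border 'a')
j=17 s[j]='a': k: 1→0; π[17]=1 (border 'a')
j=18 s[j]='b': π[18]=2 (border 'ab')
j=19 s[j]='a': k: 2→0; π[19]=1 (border 'a')
j=20 s[j]='a': k: 1→0; π[20]=1 (border 'a')
j=21 s[j]='a': k: 1→0; π[21]=1 (border 'a')
j=22 s[j]='a': k: 1→0; π[22]=1 (border 'a')
j=23 s[j]='a': k: 1→0; π[23]=1 (border 'a')
j=24 s[j]='a': k: 1→0; π[24]=1 (border 'a')
j=25 s[j]='c': k: 1→0; π[25]=0 (border '')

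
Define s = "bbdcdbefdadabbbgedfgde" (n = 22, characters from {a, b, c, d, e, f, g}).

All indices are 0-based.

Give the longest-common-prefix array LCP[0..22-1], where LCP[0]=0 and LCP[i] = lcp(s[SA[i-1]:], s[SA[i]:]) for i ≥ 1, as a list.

[0, 1, 0, 2, 2, 1, 1, 1, 0, 0, 2, 1, 1, 1, 1, 0, 1, 1, 0, 1, 0, 1]

rank | idx | suffix
   0 |  11 | abbbgedfgde
   1 |   9 | adabbbgedfgde
   2 |  12 | bbbgedfgde
   3 |   0 | bbdcdbefdadabbbgedfgde
   4 |  13 | bbgedfgde
   5 |   1 | bdcdbefdadabbbgedfgde
   6 |   5 | befdadabbbgedfgde
   7 |  14 | bgedfgde
   8 |   3 | cdbefdadabbbgedfgde
   9 |  10 | dabbbgedfgde
  10 |   8 | dadabbbgedfgde
  11 |   4 | dbefdadabbbgedfgde
  12 |   2 | dcdbefdadabbbgedfgde
  13 |  20 | de
  14 |  17 | dfgde
  15 |  21 | e
  16 |  16 | edfgde
  17 |   6 | efdadabbbgedfgde
  18 |   7 | fdadabbbgedfgde
  19 |  18 | fgde
  20 |  19 | gde
  21 |  15 | gedfgde

SA = [11, 9, 12, 0, 13, 1, 5, 14, 3, 10, 8, 4, 2, 20, 17, 21, 16, 6, 7, 18, 19, 15]
rank  pair      lcp
   1  s[11:],s[9:]  1  'a'
   2  s[9:],s[12:]  0  ''
   3  s[12:],s[0:]  2  'bb'
   4  s[0:],s[13:]  2  'bb'
   5  s[13:],s[1:]  1  'b'
   6  s[1:],s[5:]  1  'b'
   7  s[5:],s[14:]  1  'b'
   8  s[14:],s[3:]  0  ''
   9  s[3:],s[10:]  0  ''
  10  s[10:],s[8:]  2  'da'
  11  s[8:],s[4:]  1  'd'
  12  s[4:],s[2:]  1  'd'
  13  s[2:],s[20:]  1  'd'
  14  s[20:],s[17:]  1  'd'
  15  s[17:],s[21:]  0  ''
  16  s[21:],s[16:]  1  'e'
  17  s[16:],s[6:]  1  'e'
  18  s[6:],s[7:]  0  ''
  19  s[7:],s[18:]  1  'f'
  20  s[18:],s[19:]  0  ''
  21  s[19:],s[15:]  1  'g'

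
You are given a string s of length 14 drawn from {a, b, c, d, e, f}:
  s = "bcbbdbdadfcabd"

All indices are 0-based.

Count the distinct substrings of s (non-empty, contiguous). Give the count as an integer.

94

rank→(start, suffix):
  0 → (11, 'abd')
  1 → (7, 'adfcabd')
  2 → (2, 'bbdbdadfcabd')
  3 → (0, 'bcbbdbdadfcabd')
  4 → (12, 'bd')
  5 → (5, 'bdadfcabd')
  6 → (3, 'bdbdadfcabd')
  7 → (10, 'cabd')
  8 → (1, 'cbbdbdadfcabd')
  9 → (13, 'd')
  10 → (6, 'dadfcabd')
  11 → (4, 'dbdadfcabd')
  12 → (8, 'dfcabd')
  13 → (9, 'fcabd')

SA = [11, 7, 2, 0, 12, 5, 3, 10, 1, 13, 6, 4, 8, 9]
i: (SA[i-1],SA[i]) lcp shared
  1: (11,7) 1 'a'
  2: (7,2) 0 ''
  3: (2,0) 1 'b'
  4: (0,12) 1 'b'
  5: (12,5) 2 'bd'
  6: (5,3) 2 'bd'
  7: (3,10) 0 ''
  8: (10,1) 1 'c'
  9: (1,13) 0 ''
  10: (13,6) 1 'd'
  11: (6,4) 1 'd'
  12: (4,8) 1 'd'
  13: (8,9) 0 ''

n(n+1)/2 = 14·15/2 = 105
Σ LCP = 0 + 1 + 0 + 1 + 1 + 2 + 2 + 0 + 1 + 0 + 1 + 1 + 1 + 0 = 11
distinct = 105 − 11 = 94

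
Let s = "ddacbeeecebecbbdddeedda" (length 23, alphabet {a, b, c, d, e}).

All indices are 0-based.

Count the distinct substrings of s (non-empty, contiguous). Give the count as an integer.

248

rank→(start, suffix):
  0 → (22, 'a')
  1 → (2, 'acbeeecebecbbdddeedda')
  2 → (13, 'bbdddeedda')
  3 → (14, 'bdddeedda')
  4 → (10, 'becbbdddeedda')
  5 → (4, 'beeecebecbbdddeedda')
  6 → (12, 'cbbdddeedda')
  7 → (3, 'cbeeecebecbbdddeedda')
  8 → (8, 'cebecbbdddeedda')
  9 → (21, 'da')
  10 → (1, 'dacbeeecebecbbdddeedda')
  11 → (20, 'dda')
  12 → (0, 'ddacbeeecebecbbdddeedda')
  13 → (15, 'dddeedda')
  14 → (16, 'ddeedda')
  15 → (17, 'deedda')
  16 → (9, 'ebecbbdddeedda')
  17 → (11, 'ecbbdddeedda')
  18 → (7, 'ecebecbbdddeedda')
  19 → (19, 'edda')
  20 → (6, 'eecebecbbdddeedda')
  21 → (18, 'eedda')
  22 → (5, 'eeecebecbbdddeedda')

SA = [22, 2, 13, 14, 10, 4, 12, 3, 8, 21, 1, 20, 0, 15, 16, 17, 9, 11, 7, 19, 6, 18, 5]
i: (SA[i-1],SA[i]) lcp shared
  1: (22,2) 1 'a'
  2: (2,13) 0 ''
  3: (13,14) 1 'b'
  4: (14,10) 1 'b'
  5: (10,4) 2 'be'
  6: (4,12) 0 ''
  7: (12,3) 2 'cb'
  8: (3,8) 1 'c'
  9: (8,21) 0 ''
  10: (21,1) 2 'da'
  11: (1,20) 1 'd'
  12: (20,0) 3 'dda'
  13: (0,15) 2 'dd'
  14: (15,16) 2 'dd'
  15: (16,17) 1 'd'
  16: (17,9) 0 ''
  17: (9,11) 1 'e'
  18: (11,7) 2 'ec'
  19: (7,19) 1 'e'
  20: (19,6) 1 'e'
  21: (6,18) 2 'ee'
  22: (18,5) 2 'ee'

n(n+1)/2 = 23·24/2 = 276
Σ LCP = 0 + 1 + 0 + 1 + 1 + 2 + 0 + 2 + 1 + 0 + 2 + 1 + 3 + 2 + 2 + 1 + 0 + 1 + 2 + 1 + 1 + 2 + 2 = 28
distinct = 276 − 28 = 248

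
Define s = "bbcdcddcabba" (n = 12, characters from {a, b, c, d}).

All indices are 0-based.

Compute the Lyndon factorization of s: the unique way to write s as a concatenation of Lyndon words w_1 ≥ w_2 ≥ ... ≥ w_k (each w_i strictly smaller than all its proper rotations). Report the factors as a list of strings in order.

["bbcdcddc", "abb", "a"]

emit factor 1: 'bbcdcddc' (i=0, period=8)
emit factor 2: 'abb' (i=8, period=3)
emit factor 3: 'a' (i=11, period=1)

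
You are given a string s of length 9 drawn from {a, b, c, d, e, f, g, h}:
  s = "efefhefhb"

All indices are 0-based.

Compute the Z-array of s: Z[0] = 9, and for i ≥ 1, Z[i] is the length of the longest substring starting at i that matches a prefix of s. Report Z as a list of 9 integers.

Z[0]=9
i=1: i≥r, start 0; Z[1]=0
i=2: i≥r, start 0; Z[2]=2 scan→box=[2,4)
i=3: min(r-i=1, Z[1]=0)=0; Z[3]=0
i=4: i≥r, start 0; Z[4]=0
i=5: i≥r, start 0; Z[5]=2 scan→box=[5,7)
i=6: min(r-i=1, Z[1]=0)=0; Z[6]=0
i=7: i≥r, start 0; Z[7]=0
i=8: i≥r, start 0; Z[8]=0

[9, 0, 2, 0, 0, 2, 0, 0, 0]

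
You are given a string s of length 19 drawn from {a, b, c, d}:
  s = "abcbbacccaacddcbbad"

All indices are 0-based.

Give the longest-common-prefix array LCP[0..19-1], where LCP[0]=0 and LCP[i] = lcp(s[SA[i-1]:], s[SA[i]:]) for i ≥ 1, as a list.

[0, 1, 1, 2, 1, 0, 2, 1, 3, 1, 0, 1, 4, 1, 2, 1, 0, 1, 1]

sorted suffixes:
  #0 SA[0]=9  'aacddcbbad'
  #1 SA[1]=0  'abcbbacccaacddcbbad'
  #2 SA[2]=5  'acccaacddcbbad'
  #3 SA[3]=10  'acddcbbad'
  #4 SA[4]=17  'ad'
  #5 SA[5]=4  'bacccaacddcbbad'
  #6 SA[6]=16  'bad'
  #7 SA[7]=3  'bbacccaacddcbbad'
  #8 SA[8]=15  'bbad'
  #9 SA[9]=1  'bcbbacccaacddcbbad'
  #10 SA[10]=8  'caacddcbbad'
  #11 SA[11]=2  'cbbacccaacddcbbad'
  #12 SA[12]=14  'cbbad'
  #13 SA[13]=7  'ccaacddcbbad'
  #14 SA[14]=6  'cccaacddcbbad'
  #15 SA[15]=11  'cddcbbad'
  #16 SA[16]=18  'd'
  #17 SA[17]=13  'dcbbad'
  #18 SA[18]=12  'ddcbbad'

SA = [9, 0, 5, 10, 17, 4, 16, 3, 15, 1, 8, 2, 14, 7, 6, 11, 18, 13, 12]
[i] adj suffixes → lcp
  [1] 9/0 → 1 ('a')
  [2] 0/5 → 1 ('a')
  [3] 5/10 → 2 ('ac')
  [4] 10/17 → 1 ('a')
  [5] 17/4 → 0 ('')
  [6] 4/16 → 2 ('ba')
  [7] 16/3 → 1 ('b')
  [8] 3/15 → 3 ('bba')
  [9] 15/1 → 1 ('b')
  [10] 1/8 → 0 ('')
  [11] 8/2 → 1 ('c')
  [12] 2/14 → 4 ('cbba')
  [13] 14/7 → 1 ('c')
  [14] 7/6 → 2 ('cc')
  [15] 6/11 → 1 ('c')
  [16] 11/18 → 0 ('')
  [17] 18/13 → 1 ('d')
  [18] 13/12 → 1 ('d')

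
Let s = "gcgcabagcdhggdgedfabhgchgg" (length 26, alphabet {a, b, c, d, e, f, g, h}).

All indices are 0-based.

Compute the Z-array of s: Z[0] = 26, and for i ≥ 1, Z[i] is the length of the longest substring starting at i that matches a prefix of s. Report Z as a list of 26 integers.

Z[0]=26
i=1: outside box; Z[1]=0
i=2: outside box; Z[2]=2 extend→box=[2,4)
i=3: min(r-i=1, Z[1]=0)=0; Z[3]=0
i=4: outside box; Z[4]=0
i=5: outside box; Z[5]=0
i=6: outside box; Z[6]=0
i=7: outside box; Z[7]=2 extend→box=[7,9)
i=8: min(r-i=1, Z[1]=0)=0; Z[8]=0
i=9: outside box; Z[9]=0
i=10: outside box; Z[10]=0
i=11: outside box; Z[11]=1 extend→box=[11,12)
i=12: outside box; Z[12]=1 extend→box=[12,13)
i=13: outside box; Z[13]=0
i=14: outside box; Z[14]=1 extend→box=[14,15)
i=15: outside box; Z[15]=0
i=16: outside box; Z[16]=0
i=17: outside box; Z[17]=0
i=18: outside box; Z[18]=0
i=19: outside box; Z[19]=0
i=20: outside box; Z[20]=0
i=21: outside box; Z[21]=2 extend→box=[21,23)
i=22: min(r-i=1, Z[1]=0)=0; Z[22]=0
i=23: outside box; Z[23]=0
i=24: outside box; Z[24]=1 extend→box=[24,25)
i=25: outside box; Z[25]=1 extend→box=[25,26)

[26, 0, 2, 0, 0, 0, 0, 2, 0, 0, 0, 1, 1, 0, 1, 0, 0, 0, 0, 0, 0, 2, 0, 0, 1, 1]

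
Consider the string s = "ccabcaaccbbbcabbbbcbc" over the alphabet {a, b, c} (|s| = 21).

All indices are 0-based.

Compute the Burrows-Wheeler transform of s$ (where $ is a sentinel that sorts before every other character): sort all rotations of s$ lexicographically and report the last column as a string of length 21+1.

rank  rotation                last
    0  $ccabcaaccbbbcabbbbcbc  c
    1  aaccbbbcabbbbcbc$ccabc  c
    2  abbbbcbc$ccabcaaccbbbc  c
    3  abcaaccbbbcabbbbcbc$cc  c
    4  accbbbcabbbbcbc$ccabca  a
    5  bbbbcbc$ccabcaaccbbbca  a
    6  bbbcabbbbcbc$ccabcaacc  c
    7  bbbcbc$ccabcaaccbbbcab  b
    8  bbcabbbbcbc$ccabcaaccb  b
    9  bbcbc$ccabcaaccbbbcabb  b
   10  bc$ccabcaaccbbbcabbbbc  c
   11  bcaaccbbbcabbbbcbc$cca  a
   12  bcabbbbcbc$ccabcaaccbb  b
   13  bcbc$ccabcaaccbbbcabbb  b
   14  c$ccabcaaccbbbcabbbbcb  b
   15  caaccbbbcabbbbcbc$ccab  b
   16  cabbbbcbc$ccabcaaccbbb  b
   17  cabcaaccbbbcabbbbcbc$c  c
   18  cbbbcabbbbcbc$ccabcaac  c
   19  cbc$ccabcaaccbbbcabbbb  b
   20  ccabcaaccbbbcabbbbcbc$  $
   21  ccbbbcabbbbcbc$ccabcaa  a

ccccaacbbbcabbbbbccb$a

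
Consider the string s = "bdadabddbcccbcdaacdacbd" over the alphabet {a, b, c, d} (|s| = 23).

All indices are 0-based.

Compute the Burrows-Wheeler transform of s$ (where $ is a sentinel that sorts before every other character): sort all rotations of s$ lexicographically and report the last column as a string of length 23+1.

ddddaddcc$acacbbabcacbdb

rank  rotation                  last
    0  $bdadabddbcccbcdaacdacbd  d
    1  aacdacbd$bdadabddbcccbcd  d
    2  abddbcccbcdaacdacbd$bdad  d
    3  acbd$bdadabddbcccbcdaacd  d
    4  acdacbd$bdadabddbcccbcda  a
    5  adabddbcccbcdaacdacbd$bd  d
    6  bcccbcdaacdacbd$bdadabdd  d
    7  bcdaacdacbd$bdadabddbccc  c
    8  bd$bdadabddbcccbcdaacdac  c
    9  bdadabddbcccbcdaacdacbd$  $
   10  bddbcccbcdaacdacbd$bdada  a
   11  cbcdaacdacbd$bdadabddbcc  c
   12  cbd$bdadabddbcccbcdaacda  a
   13  ccbcdaacdacbd$bdadabddbc  c
   14  cccbcdaacdacbd$bdadabddb  b
   15  cdaacdacbd$bdadabddbcccb  b
   16  cdacbd$bdadabddbcccbcdaa  a
   17  d$bdadabddbcccbcdaacdacb  b
   18  daacdacbd$bdadabddbcccbc  c
   19  dabddbcccbcdaacdacbd$bda  a
   20  dacbd$bdadabddbcccbcdaac  c
   21  dadabddbcccbcdaacdacbd$b  b
   22  dbcccbcdaacdacbd$bdadabd  d
   23  ddbcccbcdaacdacbd$bdadab  b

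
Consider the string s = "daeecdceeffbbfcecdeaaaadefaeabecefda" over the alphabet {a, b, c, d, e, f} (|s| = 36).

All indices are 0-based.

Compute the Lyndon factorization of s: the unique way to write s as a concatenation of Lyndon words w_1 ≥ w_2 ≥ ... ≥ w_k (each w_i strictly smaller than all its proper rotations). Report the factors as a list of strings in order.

emit factor 1: 'd' (i=0, period=1)
emit factor 2: 'aeecdceeffbbfcecde' (i=1, period=18)
emit factor 3: 'aaaadefaeabecefd' (i=19, period=16)
emit factor 4: 'a' (i=35, period=1)

["d", "aeecdceeffbbfcecde", "aaaadefaeabecefd", "a"]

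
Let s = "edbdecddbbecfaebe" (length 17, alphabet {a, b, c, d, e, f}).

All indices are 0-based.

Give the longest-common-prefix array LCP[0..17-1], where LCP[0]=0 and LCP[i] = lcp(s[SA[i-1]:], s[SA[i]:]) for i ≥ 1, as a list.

sorted suffixes:
  #0 SA[0]=13  'aebe'
  #1 SA[1]=8  'bbecfaebe'
  #2 SA[2]=2  'bdecddbbecfaebe'
  #3 SA[3]=15  'be'
  #4 SA[4]=9  'becfaebe'
  #5 SA[5]=5  'cddbbecfaebe'
  #6 SA[6]=11  'cfaebe'
  #7 SA[7]=7  'dbbecfaebe'
  #8 SA[8]=1  'dbdecddbbecfaebe'
  #9 SA[9]=6  'ddbbecfaebe'
  #10 SA[10]=3  'decddbbecfaebe'
  #11 SA[11]=16  'e'
  #12 SA[12]=14  'ebe'
  #13 SA[13]=4  'ecddbbecfaebe'
  #14 SA[14]=10  'ecfaebe'
  #15 SA[15]=0  'edbdecddbbecfaebe'
  #16 SA[16]=12  'faebe'

SA = [13, 8, 2, 15, 9, 5, 11, 7, 1, 6, 3, 16, 14, 4, 10, 0, 12]
i: (SA[i-1],SA[i]) lcp shared
  1: (13,8) 0 ''
  2: (8,2) 1 'b'
  3: (2,15) 1 'b'
  4: (15,9) 2 'be'
  5: (9,5) 0 ''
  6: (5,11) 1 'c'
  7: (11,7) 0 ''
  8: (7,1) 2 'db'
  9: (1,6) 1 'd'
  10: (6,3) 1 'd'
  11: (3,16) 0 ''
  12: (16,14) 1 'e'
  13: (14,4) 1 'e'
  14: (4,10) 2 'ec'
  15: (10,0) 1 'e'
  16: (0,12) 0 ''

[0, 0, 1, 1, 2, 0, 1, 0, 2, 1, 1, 0, 1, 1, 2, 1, 0]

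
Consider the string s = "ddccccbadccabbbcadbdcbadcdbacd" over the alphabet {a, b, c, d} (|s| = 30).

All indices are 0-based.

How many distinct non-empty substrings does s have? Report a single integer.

sorted suffixes:
  #0 SA[0]=11  'abbbcadbdcbadcdbacd'
  #1 SA[1]=27  'acd'
  #2 SA[2]=16  'adbdcbadcdbacd'
  #3 SA[3]=7  'adccabbbcadbdcbadcdbacd'
  #4 SA[4]=22  'adcdbacd'
  #5 SA[5]=26  'bacd'
  #6 SA[6]=6  'badccabbbcadbdcbadcdbacd'
  #7 SA[7]=21  'badcdbacd'
  #8 SA[8]=12  'bbbcadbdcbadcdbacd'
  #9 SA[9]=13  'bbcadbdcbadcdbacd'
  #10 SA[10]=14  'bcadbdcbadcdbacd'
  #11 SA[11]=18  'bdcbadcdbacd'
  #12 SA[12]=10  'cabbbcadbdcbadcdbacd'
  #13 SA[13]=15  'cadbdcbadcdbacd'
  #14 SA[14]=5  'cbadccabbbcadbdcbadcdbacd'
  #15 SA[15]=20  'cbadcdbacd'
  #16 SA[16]=9  'ccabbbcadbdcbadcdbacd'
  #17 SA[17]=4  'ccbadccabbbcadbdcbadcdbacd'
  #18 SA[18]=3  'cccbadccabbbcadbdcbadcdbacd'
  #19 SA[19]=2  'ccccbadccabbbcadbdcbadcdbacd'
  #20 SA[20]=28  'cd'
  #21 SA[21]=24  'cdbacd'
  #22 SA[22]=29  'd'
  #23 SA[23]=25  'dbacd'
  #24 SA[24]=17  'dbdcbadcdbacd'
  #25 SA[25]=19  'dcbadcdbacd'
  #26 SA[26]=8  'dccabbbcadbdcbadcdbacd'
  #27 SA[27]=1  'dccccbadccabbbcadbdcbadcdbacd'
  #28 SA[28]=23  'dcdbacd'
  #29 SA[29]=0  'ddccccbadccabbbcadbdcbadcdbacd'

SA = [11, 27, 16, 7, 22, 26, 6, 21, 12, 13, 14, 18, 10, 15, 5, 20, 9, 4, 3, 2, 28, 24, 29, 25, 17, 19, 8, 1, 23, 0]
[i] adj suffixes → lcp
  [1] 11/27 → 1 ('a')
  [2] 27/16 → 1 ('a')
  [3] 16/7 → 2 ('ad')
  [4] 7/22 → 3 ('adc')
  [5] 22/26 → 0 ('')
  [6] 26/6 → 2 ('ba')
  [7] 6/21 → 4 ('badc')
  [8] 21/12 → 1 ('b')
  [9] 12/13 → 2 ('bb')
  [10] 13/14 → 1 ('b')
  [11] 14/18 → 1 ('b')
  [12] 18/10 → 0 ('')
  [13] 10/15 → 2 ('ca')
  [14] 15/5 → 1 ('c')
  [15] 5/20 → 5 ('cbadc')
  [16] 20/9 → 1 ('c')
  [17] 9/4 → 2 ('cc')
  [18] 4/3 → 2 ('cc')
  [19] 3/2 → 3 ('ccc')
  [20] 2/28 → 1 ('c')
  [21] 28/24 → 2 ('cd')
  [22] 24/29 → 0 ('')
  [23] 29/25 → 1 ('d')
  [24] 25/17 → 2 ('db')
  [25] 17/19 → 1 ('d')
  [26] 19/8 → 2 ('dc')
  [27] 8/1 → 3 ('dcc')
  [28] 1/23 → 2 ('dc')
  [29] 23/0 → 1 ('d')

n(n+1)/2 = 30·31/2 = 465
Σ LCP = 0 + 1 + 1 + 2 + 3 + 0 + 2 + 4 + 1 + 2 + 1 + 1 + 0 + 2 + 1 + 5 + 1 + 2 + 2 + 3 + 1 + 2 + 0 + 1 + 2 + 1 + 2 + 3 + 2 + 1 = 49
distinct = 465 − 49 = 416

416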